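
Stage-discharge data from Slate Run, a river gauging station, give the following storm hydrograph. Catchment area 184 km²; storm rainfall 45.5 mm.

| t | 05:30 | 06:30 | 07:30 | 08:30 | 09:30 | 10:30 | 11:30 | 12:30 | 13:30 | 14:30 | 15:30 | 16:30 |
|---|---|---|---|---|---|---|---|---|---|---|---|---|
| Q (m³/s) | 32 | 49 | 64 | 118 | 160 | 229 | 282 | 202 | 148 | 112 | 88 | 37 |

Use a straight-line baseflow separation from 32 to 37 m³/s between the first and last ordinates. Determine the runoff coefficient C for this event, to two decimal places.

C ≈ 0.48

ΣQ_DR = 1107 m³/s; V = ΣQ_DR·Δt = 3.985 × 10^6 m³.
Runoff depth d = V / A = 21.66 mm.
C = d / P = 21.66 / 45.5 = 0.48.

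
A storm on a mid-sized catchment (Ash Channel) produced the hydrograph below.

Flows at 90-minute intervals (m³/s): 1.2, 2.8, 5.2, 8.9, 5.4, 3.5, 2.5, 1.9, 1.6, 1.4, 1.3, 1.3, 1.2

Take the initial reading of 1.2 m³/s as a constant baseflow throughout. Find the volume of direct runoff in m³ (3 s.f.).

V ≈ 1.22 × 10^5 m³

Direct-runoff ordinates (Q − Q_b): 0.0, 1.6, 4.0, 7.7, 4.2, 2.3, 1.3, 0.7, 0.4, 0.2, 0.1, 0.1, 0.0 m³/s.
ΣQ_DR = 22.60 m³/s.
With Δt = 1.5 h = 5400 s, V = ΣQ_DR · Δt = 22.60 × 5400 = 1.22 × 10^5 m³.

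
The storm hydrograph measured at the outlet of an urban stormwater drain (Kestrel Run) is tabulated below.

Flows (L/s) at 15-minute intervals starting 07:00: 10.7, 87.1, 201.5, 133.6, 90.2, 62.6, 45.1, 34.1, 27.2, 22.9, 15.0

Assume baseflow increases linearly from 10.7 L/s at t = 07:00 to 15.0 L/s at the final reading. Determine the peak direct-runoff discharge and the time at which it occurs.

Q_p = 189.94 L/s at t = 07:30

Subtracting baseflow gives direct-runoff ordinates: 0.00, 75.97, 189.94, 121.61, 77.78, 49.75, 31.82, 20.39, 13.06, 8.33, 0.00 L/s.
The maximum is 189.94 L/s, occurring at the reading for t = 07:30.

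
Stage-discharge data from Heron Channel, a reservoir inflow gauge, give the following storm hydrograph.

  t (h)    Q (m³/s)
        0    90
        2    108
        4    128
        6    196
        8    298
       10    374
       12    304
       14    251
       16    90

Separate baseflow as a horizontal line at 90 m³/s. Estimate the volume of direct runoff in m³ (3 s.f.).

Direct-runoff ordinates (Q − Q_b): 0.0, 18.0, 38.0, 106.0, 208.0, 284.0, 214.0, 161.0, 0.0 m³/s.
ΣQ_DR = 1029 m³/s.
With Δt = 2 h = 7200 s, V = ΣQ_DR · Δt = 1029 × 7200 = 7.41 × 10^6 m³.

V ≈ 7.41 × 10^6 m³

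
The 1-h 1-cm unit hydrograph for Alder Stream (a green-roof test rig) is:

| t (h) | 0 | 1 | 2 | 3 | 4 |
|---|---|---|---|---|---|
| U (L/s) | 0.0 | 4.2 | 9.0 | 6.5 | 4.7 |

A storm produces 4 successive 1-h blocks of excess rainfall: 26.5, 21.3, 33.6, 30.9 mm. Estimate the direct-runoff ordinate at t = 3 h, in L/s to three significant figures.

Q ≈ 50.5 L/s

By discrete convolution, Q_j = Σ (P_i / 10 mm) · U_{j−i}.
At t = 3 h (j=3): Q = (26.5/10)·6.5 + (21.3/10)·9.0 + (33.6/10)·4.2 + (30.9/10)·0.0 = 50.5 L/s.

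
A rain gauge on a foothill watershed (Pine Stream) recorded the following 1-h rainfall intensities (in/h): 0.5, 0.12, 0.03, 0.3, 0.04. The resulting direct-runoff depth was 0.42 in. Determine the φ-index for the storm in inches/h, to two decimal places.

φ ≈ 0.19 in/h

Only the 2 blocks with intensity above φ contribute runoff: 0.5, 0.3 in/h.
Σ(I−φ)·Δt = d  ⇒  (0.5+0.3 − 2φ)·1 = 0.42
φ = (0.8000 − 0.42/1) / 2 = 0.19 in/h.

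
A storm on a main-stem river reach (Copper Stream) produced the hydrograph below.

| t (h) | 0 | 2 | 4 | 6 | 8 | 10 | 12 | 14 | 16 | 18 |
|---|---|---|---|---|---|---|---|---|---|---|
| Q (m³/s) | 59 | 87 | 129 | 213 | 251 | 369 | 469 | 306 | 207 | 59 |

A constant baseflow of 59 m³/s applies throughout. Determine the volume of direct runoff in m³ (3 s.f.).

V ≈ 1.12 × 10^7 m³

Direct-runoff ordinates (Q − Q_b): 0.0, 28.0, 70.0, 154.0, 192.0, 310.0, 410.0, 247.0, 148.0, 0.0 m³/s.
ΣQ_DR = 1559 m³/s.
With Δt = 2 h = 7200 s, V = ΣQ_DR · Δt = 1559 × 7200 = 1.12 × 10^7 m³.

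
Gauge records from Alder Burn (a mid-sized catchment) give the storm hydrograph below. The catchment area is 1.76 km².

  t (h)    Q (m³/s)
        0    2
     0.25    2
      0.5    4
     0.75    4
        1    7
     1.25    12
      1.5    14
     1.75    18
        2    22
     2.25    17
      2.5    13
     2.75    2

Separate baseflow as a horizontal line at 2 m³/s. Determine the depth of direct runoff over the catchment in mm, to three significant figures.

Direct runoff: 0.0, 0.0, 2.0, 2.0, 5.0, 10.0, 12.0, 16.0, 20.0, 15.0, 11.0, 0.0 m³/s; ΣQ_DR = 93.00 m³/s.
V = ΣQ_DR · Δt = 93.00 × 900 s = 83700 m³.
Over A = 1.76 km², depth = V / A = 47.6 mm.

d ≈ 47.6 mm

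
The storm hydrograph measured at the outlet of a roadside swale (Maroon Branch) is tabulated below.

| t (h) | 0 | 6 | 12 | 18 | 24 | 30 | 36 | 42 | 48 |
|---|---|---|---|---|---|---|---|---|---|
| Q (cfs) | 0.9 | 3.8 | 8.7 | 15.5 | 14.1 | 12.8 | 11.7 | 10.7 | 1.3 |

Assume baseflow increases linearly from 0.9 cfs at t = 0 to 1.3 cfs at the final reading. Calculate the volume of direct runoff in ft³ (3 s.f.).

V ≈ 1.50 × 10^6 ft³

Direct-runoff ordinates (Q − Q_b): 0.00, 2.85, 7.70, 14.45, 13.00, 11.65, 10.50, 9.45, 0.00 cfs.
ΣQ_DR = 69.60 cfs.
With Δt = 6 h = 21600 s, V = ΣQ_DR · Δt = 69.60 × 21600 = 1.50 × 10^6 ft³.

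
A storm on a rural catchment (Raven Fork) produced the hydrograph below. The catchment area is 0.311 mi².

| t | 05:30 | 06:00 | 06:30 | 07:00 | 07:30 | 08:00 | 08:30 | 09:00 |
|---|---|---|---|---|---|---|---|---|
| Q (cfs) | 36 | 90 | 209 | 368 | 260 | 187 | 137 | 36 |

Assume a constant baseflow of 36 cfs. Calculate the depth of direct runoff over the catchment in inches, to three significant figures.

Direct runoff: 0.0, 54.0, 173.0, 332.0, 224.0, 151.0, 101.0, 0.0 cfs; ΣQ_DR = 1035 cfs.
V = ΣQ_DR · Δt = 1035 × 1800 s = 1.863 × 10^6 ft³.
Over A = 0.311 mi², depth = V / A = 2.58 in.

d ≈ 2.58 in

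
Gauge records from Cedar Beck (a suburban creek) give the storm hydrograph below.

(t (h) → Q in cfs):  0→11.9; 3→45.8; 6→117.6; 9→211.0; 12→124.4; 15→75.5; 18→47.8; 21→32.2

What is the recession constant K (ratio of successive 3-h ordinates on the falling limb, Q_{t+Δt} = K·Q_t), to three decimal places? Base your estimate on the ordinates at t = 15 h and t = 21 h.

K ≈ 0.653

Using the recession-limb readings at t = 15 h and t = 21 h: Q falls from 75.5 to 32.2 cfs over 2 intervals.
K = (Q₂/Q₁)^(1/2) = (32.2/75.5)^(1/2) = 0.653.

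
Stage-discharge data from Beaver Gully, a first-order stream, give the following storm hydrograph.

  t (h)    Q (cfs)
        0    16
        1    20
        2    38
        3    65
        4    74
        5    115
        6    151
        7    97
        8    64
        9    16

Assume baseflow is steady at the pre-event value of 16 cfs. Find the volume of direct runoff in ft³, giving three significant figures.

Direct-runoff ordinates (Q − Q_b): 0.0, 4.0, 22.0, 49.0, 58.0, 99.0, 135.0, 81.0, 48.0, 0.0 cfs.
ΣQ_DR = 496.0 cfs.
With Δt = 1 h = 3600 s, V = ΣQ_DR · Δt = 496.0 × 3600 = 1.79 × 10^6 ft³.

V ≈ 1.79 × 10^6 ft³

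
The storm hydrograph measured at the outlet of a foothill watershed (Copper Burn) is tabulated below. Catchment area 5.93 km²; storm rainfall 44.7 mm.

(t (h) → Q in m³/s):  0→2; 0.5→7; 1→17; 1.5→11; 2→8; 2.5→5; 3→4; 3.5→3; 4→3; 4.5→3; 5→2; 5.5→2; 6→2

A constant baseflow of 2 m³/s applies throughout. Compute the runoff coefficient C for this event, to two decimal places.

C ≈ 0.29

ΣQ_DR = 43.00 m³/s; V = ΣQ_DR·Δt = 77400 m³.
Runoff depth d = V / A = 13.05 mm.
C = d / P = 13.05 / 44.7 = 0.29.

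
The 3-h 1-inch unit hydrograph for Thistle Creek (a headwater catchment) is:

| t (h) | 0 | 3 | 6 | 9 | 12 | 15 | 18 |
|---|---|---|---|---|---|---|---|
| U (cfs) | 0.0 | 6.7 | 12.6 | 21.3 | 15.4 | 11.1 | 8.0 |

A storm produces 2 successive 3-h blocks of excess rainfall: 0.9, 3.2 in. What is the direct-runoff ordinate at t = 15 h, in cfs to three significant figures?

Q ≈ 59.3 cfs

By discrete convolution, Q_j = Σ (P_i / 1 in) · U_{j−i}.
At t = 15 h (j=5): Q = (0.9/1)·11.1 + (3.2/1)·15.4 = 59.3 cfs.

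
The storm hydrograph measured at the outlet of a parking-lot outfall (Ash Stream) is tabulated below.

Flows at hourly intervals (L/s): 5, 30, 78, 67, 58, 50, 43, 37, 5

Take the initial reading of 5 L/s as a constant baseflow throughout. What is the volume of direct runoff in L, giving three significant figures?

V ≈ 1.18 × 10^6 L

Direct-runoff ordinates (Q − Q_b): 0.0, 25.0, 73.0, 62.0, 53.0, 45.0, 38.0, 32.0, 0.0 L/s.
ΣQ_DR = 328.0 L/s.
With Δt = 1 h = 3600 s, V = ΣQ_DR · Δt = 328.0 × 3600 = 1.18 × 10^6 L.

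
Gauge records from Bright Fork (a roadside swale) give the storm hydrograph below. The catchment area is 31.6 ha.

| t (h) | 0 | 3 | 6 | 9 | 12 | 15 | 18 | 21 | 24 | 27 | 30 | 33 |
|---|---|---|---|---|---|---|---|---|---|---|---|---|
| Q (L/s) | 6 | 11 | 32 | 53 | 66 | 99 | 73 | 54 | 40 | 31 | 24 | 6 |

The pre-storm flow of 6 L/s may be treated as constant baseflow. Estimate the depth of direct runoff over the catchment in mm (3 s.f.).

Direct runoff: 0.0, 5.0, 26.0, 47.0, 60.0, 93.0, 67.0, 48.0, 34.0, 25.0, 18.0, 0.0 L/s; ΣQ_DR = 423.0 L/s.
V = ΣQ_DR · Δt = 423.0 × 10800 s = 4.568 × 10^6 L.
Over A = 31.6 ha, depth = V / A = 14.5 mm.

d ≈ 14.5 mm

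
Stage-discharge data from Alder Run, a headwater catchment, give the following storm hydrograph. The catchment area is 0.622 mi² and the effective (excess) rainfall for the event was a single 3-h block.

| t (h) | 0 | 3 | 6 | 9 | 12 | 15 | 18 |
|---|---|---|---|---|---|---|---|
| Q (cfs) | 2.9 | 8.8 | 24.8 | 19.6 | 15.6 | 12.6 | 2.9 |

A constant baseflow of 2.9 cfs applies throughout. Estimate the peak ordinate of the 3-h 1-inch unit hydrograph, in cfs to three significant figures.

Direct runoff: 0.0, 5.9, 21.9, 16.7, 12.7, 9.7, 0.0 cfs; ΣQ_DR = 66.90 cfs, peak = 21.9 cfs.
Runoff depth d = ΣQ_DR·Δt / A = 66.90 × 10800 / (0.622 mi²) = 0.5000 in.
The 1-inch UH is the DRH scaled by (1 in)/d, so U_p = 21.9 × 1/0.5000 = 43.8 cfs.

U_p ≈ 43.8 cfs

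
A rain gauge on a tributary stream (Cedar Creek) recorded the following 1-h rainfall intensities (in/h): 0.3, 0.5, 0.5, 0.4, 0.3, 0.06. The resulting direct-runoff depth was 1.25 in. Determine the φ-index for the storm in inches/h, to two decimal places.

φ ≈ 0.15 in/h

Only the 5 blocks with intensity above φ contribute runoff: 0.3, 0.5, 0.5, 0.4, 0.3 in/h.
Σ(I−φ)·Δt = d  ⇒  (0.3+0.5+0.5+0.4+0.3 − 5φ)·1 = 1.25
φ = (2.000 − 1.25/1) / 5 = 0.15 in/h.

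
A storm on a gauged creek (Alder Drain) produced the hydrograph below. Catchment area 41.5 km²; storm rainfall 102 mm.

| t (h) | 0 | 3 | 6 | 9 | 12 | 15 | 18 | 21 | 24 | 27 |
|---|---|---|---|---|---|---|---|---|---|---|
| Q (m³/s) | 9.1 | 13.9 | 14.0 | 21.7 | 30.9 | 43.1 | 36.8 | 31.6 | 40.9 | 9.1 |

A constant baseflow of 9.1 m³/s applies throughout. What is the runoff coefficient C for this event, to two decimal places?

ΣQ_DR = 160.1 m³/s; V = ΣQ_DR·Δt = 1.729 × 10^6 m³.
Runoff depth d = V / A = 41.66 mm.
C = d / P = 41.66 / 102 = 0.41.

C ≈ 0.41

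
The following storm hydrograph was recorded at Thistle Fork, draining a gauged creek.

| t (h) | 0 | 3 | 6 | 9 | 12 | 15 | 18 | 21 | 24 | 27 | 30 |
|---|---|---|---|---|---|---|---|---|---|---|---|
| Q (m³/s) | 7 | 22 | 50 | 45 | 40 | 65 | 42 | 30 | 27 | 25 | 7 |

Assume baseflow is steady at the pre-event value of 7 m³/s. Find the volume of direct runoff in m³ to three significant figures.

Direct-runoff ordinates (Q − Q_b): 0.0, 15.0, 43.0, 38.0, 33.0, 58.0, 35.0, 23.0, 20.0, 18.0, 0.0 m³/s.
ΣQ_DR = 283.0 m³/s.
With Δt = 3 h = 10800 s, V = ΣQ_DR · Δt = 283.0 × 10800 = 3.06 × 10^6 m³.

V ≈ 3.06 × 10^6 m³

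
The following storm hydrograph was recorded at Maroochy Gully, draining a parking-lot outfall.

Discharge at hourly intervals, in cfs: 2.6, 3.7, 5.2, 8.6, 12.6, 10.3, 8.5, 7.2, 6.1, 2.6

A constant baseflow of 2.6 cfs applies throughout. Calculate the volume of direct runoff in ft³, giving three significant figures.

V ≈ 1.49 × 10^5 ft³

Direct-runoff ordinates (Q − Q_b): 0.0, 1.1, 2.6, 6.0, 10.0, 7.7, 5.9, 4.6, 3.5, 0.0 cfs.
ΣQ_DR = 41.40 cfs.
With Δt = 1 h = 3600 s, V = ΣQ_DR · Δt = 41.40 × 3600 = 1.49 × 10^5 ft³.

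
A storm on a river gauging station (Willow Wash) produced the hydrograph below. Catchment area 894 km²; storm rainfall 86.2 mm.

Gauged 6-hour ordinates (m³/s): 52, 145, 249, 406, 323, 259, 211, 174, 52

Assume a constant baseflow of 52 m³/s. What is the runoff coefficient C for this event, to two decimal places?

ΣQ_DR = 1403 m³/s; V = ΣQ_DR·Δt = 3.030 × 10^7 m³.
Runoff depth d = V / A = 33.90 mm.
C = d / P = 33.90 / 86.2 = 0.39.

C ≈ 0.39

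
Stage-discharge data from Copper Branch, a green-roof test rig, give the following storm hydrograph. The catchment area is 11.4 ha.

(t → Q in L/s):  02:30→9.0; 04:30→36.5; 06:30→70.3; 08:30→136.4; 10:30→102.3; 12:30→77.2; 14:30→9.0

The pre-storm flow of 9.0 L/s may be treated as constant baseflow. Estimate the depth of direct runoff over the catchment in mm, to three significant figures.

d ≈ 23.9 mm

Direct runoff: 0.0, 27.5, 61.3, 127.4, 93.3, 68.2, 0.0 L/s; ΣQ_DR = 377.7 L/s.
V = ΣQ_DR · Δt = 377.7 × 7200 s = 2.719 × 10^6 L.
Over A = 11.4 ha, depth = V / A = 23.9 mm.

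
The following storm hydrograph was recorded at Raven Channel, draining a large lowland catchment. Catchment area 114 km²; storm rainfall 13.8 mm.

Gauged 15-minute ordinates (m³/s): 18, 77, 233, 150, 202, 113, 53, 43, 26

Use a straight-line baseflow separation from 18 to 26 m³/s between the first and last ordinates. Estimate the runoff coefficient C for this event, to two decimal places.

C ≈ 0.41

ΣQ_DR = 717.0 m³/s; V = ΣQ_DR·Δt = 6.453 × 10^5 m³.
Runoff depth d = V / A = 5.661 mm.
C = d / P = 5.661 / 13.8 = 0.41.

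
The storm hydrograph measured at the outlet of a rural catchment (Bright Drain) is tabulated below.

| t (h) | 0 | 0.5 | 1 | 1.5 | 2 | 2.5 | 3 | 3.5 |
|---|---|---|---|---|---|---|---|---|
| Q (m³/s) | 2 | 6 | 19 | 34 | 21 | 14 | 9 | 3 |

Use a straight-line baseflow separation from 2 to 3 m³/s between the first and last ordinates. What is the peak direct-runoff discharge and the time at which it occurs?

Q_p = 31.57 m³/s at t = 1.5 h

Subtracting baseflow gives direct-runoff ordinates: 0.00, 3.86, 16.71, 31.57, 18.43, 11.29, 6.14, 0.00 m³/s.
The maximum is 31.57 m³/s, occurring at the reading for t = 1.5 h.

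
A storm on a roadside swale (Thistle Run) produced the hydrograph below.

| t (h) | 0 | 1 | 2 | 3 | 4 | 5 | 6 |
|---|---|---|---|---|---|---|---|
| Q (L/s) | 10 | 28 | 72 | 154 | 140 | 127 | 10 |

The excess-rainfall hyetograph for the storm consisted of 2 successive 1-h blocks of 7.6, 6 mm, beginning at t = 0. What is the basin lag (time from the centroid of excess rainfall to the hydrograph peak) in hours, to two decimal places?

Centroid of excess rainfall: t_c = Σ P_i·t̄_i / ΣP_i = 0.9412 h (block centres at 0.5, 1.5 h).
Hydrograph peak occurs at t = 3 h, so basin lag t_L = 3 − 0.9412 = 2.06 h.

t_L ≈ 2.06 h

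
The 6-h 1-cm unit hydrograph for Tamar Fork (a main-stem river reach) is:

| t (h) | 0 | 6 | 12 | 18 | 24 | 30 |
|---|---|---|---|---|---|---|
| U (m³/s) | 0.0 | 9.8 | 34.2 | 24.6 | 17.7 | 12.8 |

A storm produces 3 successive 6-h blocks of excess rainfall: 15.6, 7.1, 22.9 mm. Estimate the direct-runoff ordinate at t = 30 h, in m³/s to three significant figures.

Q ≈ 88.9 m³/s

By discrete convolution, Q_j = Σ (P_i / 10 mm) · U_{j−i}.
At t = 30 h (j=5): Q = (15.6/10)·12.8 + (7.1/10)·17.7 + (22.9/10)·24.6 = 88.9 m³/s.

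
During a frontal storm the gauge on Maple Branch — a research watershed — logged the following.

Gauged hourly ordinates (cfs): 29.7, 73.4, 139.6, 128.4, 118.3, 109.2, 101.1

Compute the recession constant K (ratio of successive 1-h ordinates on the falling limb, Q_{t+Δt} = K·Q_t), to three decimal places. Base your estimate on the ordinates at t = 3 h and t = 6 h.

Using the recession-limb readings at t = 3 h and t = 6 h: Q falls from 128.4 to 101.1 cfs over 3 intervals.
K = (Q₂/Q₁)^(1/3) = (101.1/128.4)^(1/3) = 0.923.

K ≈ 0.923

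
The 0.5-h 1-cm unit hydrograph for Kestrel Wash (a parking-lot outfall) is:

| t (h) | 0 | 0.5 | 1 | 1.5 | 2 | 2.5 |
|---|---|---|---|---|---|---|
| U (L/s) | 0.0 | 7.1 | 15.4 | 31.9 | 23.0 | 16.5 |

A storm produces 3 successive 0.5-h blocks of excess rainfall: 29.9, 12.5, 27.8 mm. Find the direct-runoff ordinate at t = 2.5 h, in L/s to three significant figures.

By discrete convolution, Q_j = Σ (P_i / 10 mm) · U_{j−i}.
At t = 2.5 h (j=5): Q = (29.9/10)·16.5 + (12.5/10)·23.0 + (27.8/10)·31.9 = 167 L/s.

Q ≈ 167 L/s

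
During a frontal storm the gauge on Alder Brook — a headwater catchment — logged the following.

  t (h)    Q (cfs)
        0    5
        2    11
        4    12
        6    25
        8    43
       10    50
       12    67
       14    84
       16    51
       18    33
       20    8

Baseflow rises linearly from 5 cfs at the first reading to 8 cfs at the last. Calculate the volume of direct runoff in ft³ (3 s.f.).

Direct-runoff ordinates (Q − Q_b): 0.00, 5.70, 6.40, 19.10, 36.80, 43.50, 60.20, 76.90, 43.60, 25.30, 0.00 cfs.
ΣQ_DR = 317.5 cfs.
With Δt = 2 h = 7200 s, V = ΣQ_DR · Δt = 317.5 × 7200 = 2.29 × 10^6 ft³.

V ≈ 2.29 × 10^6 ft³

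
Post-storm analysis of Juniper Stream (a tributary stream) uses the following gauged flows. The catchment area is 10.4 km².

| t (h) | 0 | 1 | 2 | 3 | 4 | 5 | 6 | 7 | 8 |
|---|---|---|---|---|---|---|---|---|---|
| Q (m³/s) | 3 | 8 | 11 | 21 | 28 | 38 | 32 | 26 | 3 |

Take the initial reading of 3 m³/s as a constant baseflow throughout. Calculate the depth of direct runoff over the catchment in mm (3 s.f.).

Direct runoff: 0.0, 5.0, 8.0, 18.0, 25.0, 35.0, 29.0, 23.0, 0.0 m³/s; ΣQ_DR = 143.0 m³/s.
V = ΣQ_DR · Δt = 143.0 × 3600 s = 5.148 × 10^5 m³.
Over A = 10.4 km², depth = V / A = 49.5 mm.

d ≈ 49.5 mm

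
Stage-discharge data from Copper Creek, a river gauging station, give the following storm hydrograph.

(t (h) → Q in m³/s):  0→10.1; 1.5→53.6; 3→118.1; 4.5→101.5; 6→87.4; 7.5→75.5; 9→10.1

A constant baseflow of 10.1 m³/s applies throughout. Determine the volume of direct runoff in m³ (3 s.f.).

Direct-runoff ordinates (Q − Q_b): 0.0, 43.5, 108.0, 91.4, 77.3, 65.4, 0.0 m³/s.
ΣQ_DR = 385.6 m³/s.
With Δt = 1.5 h = 5400 s, V = ΣQ_DR · Δt = 385.6 × 5400 = 2.08 × 10^6 m³.

V ≈ 2.08 × 10^6 m³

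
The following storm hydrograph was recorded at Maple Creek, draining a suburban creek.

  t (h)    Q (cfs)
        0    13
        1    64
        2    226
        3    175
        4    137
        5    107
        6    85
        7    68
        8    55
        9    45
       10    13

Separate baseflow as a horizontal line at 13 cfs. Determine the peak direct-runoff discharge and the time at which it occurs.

Q_p = 213.0 cfs at t = 2 h

Subtracting baseflow gives direct-runoff ordinates: 0.0, 51.0, 213.0, 162.0, 124.0, 94.0, 72.0, 55.0, 42.0, 32.0, 0.0 cfs.
The maximum is 213.0 cfs, occurring at the reading for t = 2 h.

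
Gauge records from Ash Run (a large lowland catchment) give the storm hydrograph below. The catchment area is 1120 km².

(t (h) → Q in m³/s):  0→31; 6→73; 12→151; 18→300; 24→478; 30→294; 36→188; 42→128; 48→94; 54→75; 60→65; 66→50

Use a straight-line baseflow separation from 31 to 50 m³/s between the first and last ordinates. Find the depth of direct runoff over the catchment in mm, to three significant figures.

Direct runoff: 0.00, 40.27, 116.55, 263.82, 440.09, 254.36, 146.64, 84.91, 49.18, 28.45, 16.73, 0.00 m³/s; ΣQ_DR = 1441 m³/s.
V = ΣQ_DR · Δt = 1441 × 21600 s = 3.113 × 10^7 m³.
Over A = 1120 km², depth = V / A = 27.8 mm.

d ≈ 27.8 mm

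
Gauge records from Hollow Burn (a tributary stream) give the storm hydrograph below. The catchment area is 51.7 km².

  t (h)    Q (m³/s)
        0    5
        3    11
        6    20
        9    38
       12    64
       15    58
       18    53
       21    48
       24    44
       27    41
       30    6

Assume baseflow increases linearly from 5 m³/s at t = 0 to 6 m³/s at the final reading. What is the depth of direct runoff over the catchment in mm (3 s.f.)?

d ≈ 68.4 mm

Direct runoff: 0.00, 5.90, 14.80, 32.70, 58.60, 52.50, 47.40, 42.30, 38.20, 35.10, 0.00 m³/s; ΣQ_DR = 327.5 m³/s.
V = ΣQ_DR · Δt = 327.5 × 10800 s = 3.537 × 10^6 m³.
Over A = 51.7 km², depth = V / A = 68.4 mm.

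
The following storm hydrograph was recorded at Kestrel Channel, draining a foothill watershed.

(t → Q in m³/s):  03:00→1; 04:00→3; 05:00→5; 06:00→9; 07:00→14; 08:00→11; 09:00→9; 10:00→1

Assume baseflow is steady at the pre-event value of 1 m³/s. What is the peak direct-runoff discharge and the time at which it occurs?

Q_p = 13.0 m³/s at t = 07:00

Subtracting baseflow gives direct-runoff ordinates: 0.0, 2.0, 4.0, 8.0, 13.0, 10.0, 8.0, 0.0 m³/s.
The maximum is 13.0 m³/s, occurring at the reading for t = 07:00.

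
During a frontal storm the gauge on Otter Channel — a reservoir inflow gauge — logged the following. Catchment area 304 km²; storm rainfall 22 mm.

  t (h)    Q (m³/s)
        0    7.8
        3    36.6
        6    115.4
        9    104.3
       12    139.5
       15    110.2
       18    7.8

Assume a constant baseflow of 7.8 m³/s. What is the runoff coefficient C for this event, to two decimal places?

C ≈ 0.75

ΣQ_DR = 467.0 m³/s; V = ΣQ_DR·Δt = 5.044 × 10^6 m³.
Runoff depth d = V / A = 16.59 mm.
C = d / P = 16.59 / 22 = 0.75.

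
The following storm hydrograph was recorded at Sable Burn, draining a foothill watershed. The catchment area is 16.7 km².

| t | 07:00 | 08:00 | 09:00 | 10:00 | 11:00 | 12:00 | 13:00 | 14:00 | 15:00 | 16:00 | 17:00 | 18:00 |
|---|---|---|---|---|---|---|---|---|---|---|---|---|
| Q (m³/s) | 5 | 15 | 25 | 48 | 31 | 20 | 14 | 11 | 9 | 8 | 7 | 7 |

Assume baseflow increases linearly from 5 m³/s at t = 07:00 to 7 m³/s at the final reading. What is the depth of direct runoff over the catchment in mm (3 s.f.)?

d ≈ 27.6 mm

Direct runoff: 0.00, 9.82, 19.64, 42.45, 25.27, 14.09, 7.91, 4.73, 2.55, 1.36, 0.18, 0.00 m³/s; ΣQ_DR = 128.0 m³/s.
V = ΣQ_DR · Δt = 128.0 × 3600 s = 4.608 × 10^5 m³.
Over A = 16.7 km², depth = V / A = 27.6 mm.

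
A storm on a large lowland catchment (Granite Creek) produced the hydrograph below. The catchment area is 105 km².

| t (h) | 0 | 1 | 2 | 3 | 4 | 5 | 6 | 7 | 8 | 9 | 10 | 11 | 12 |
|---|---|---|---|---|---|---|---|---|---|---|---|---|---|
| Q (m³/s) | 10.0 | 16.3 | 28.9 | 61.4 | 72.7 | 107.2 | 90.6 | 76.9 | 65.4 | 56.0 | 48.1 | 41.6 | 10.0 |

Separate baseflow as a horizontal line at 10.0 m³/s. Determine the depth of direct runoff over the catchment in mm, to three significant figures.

Direct runoff: 0.0, 6.3, 18.9, 51.4, 62.7, 97.2, 80.6, 66.9, 55.4, 46.0, 38.1, 31.6, 0.0 m³/s; ΣQ_DR = 555.1 m³/s.
V = ΣQ_DR · Δt = 555.1 × 3600 s = 1.998 × 10^6 m³.
Over A = 105 km², depth = V / A = 19.0 mm.

d ≈ 19.0 mm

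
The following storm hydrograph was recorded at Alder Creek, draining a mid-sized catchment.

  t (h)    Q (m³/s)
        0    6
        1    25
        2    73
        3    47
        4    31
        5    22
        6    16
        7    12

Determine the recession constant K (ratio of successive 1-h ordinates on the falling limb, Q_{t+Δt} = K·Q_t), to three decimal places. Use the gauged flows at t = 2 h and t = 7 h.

Using the recession-limb readings at t = 2 h and t = 7 h: Q falls from 73 to 12 m³/s over 5 intervals.
K = (Q₂/Q₁)^(1/5) = (12/73)^(1/5) = 0.697.

K ≈ 0.697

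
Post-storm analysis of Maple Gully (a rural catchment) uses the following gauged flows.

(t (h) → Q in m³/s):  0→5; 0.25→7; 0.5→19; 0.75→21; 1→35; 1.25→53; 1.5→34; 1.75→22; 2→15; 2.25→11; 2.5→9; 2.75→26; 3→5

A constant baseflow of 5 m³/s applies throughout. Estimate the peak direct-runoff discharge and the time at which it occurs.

Q_p = 48.0 m³/s at t = 1.25 h

Subtracting baseflow gives direct-runoff ordinates: 0.0, 2.0, 14.0, 16.0, 30.0, 48.0, 29.0, 17.0, 10.0, 6.0, 4.0, 21.0, 0.0 m³/s.
The maximum is 48.0 m³/s, occurring at the reading for t = 1.25 h.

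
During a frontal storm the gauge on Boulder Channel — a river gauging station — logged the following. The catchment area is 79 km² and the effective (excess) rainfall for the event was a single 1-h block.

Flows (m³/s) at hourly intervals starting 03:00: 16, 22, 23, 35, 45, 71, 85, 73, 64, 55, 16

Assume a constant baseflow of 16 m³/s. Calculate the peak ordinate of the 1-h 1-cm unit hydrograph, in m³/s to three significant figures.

Direct runoff: 0.0, 6.0, 7.0, 19.0, 29.0, 55.0, 69.0, 57.0, 48.0, 39.0, 0.0 m³/s; ΣQ_DR = 329.0 m³/s, peak = 69.0 m³/s.
Runoff depth d = ΣQ_DR·Δt / A = 329.0 × 3600 / (79 km²) = 14.99 mm.
The 1-cm UH is the DRH scaled by (10 mm)/d, so U_p = 69.0 × 10/14.99 = 46.0 m³/s.

U_p ≈ 46.0 m³/s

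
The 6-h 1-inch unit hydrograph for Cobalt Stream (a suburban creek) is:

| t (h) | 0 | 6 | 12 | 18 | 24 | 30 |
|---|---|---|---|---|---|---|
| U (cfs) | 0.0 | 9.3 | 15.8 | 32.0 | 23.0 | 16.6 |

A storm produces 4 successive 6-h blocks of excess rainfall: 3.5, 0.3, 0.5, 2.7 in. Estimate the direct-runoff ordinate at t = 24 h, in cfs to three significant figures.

By discrete convolution, Q_j = Σ (P_i / 1 in) · U_{j−i}.
At t = 24 h (j=4): Q = (3.5/1)·23.0 + (0.3/1)·32.0 + (0.5/1)·15.8 + (2.7/1)·9.3 = 123 cfs.

Q ≈ 123 cfs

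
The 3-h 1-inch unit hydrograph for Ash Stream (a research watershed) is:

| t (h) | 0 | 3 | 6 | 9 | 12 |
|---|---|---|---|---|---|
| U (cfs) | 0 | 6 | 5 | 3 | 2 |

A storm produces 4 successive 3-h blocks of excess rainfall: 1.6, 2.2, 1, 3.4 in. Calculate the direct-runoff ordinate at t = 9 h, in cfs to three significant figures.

Q ≈ 21.8 cfs

By discrete convolution, Q_j = Σ (P_i / 1 in) · U_{j−i}.
At t = 9 h (j=3): Q = (1.6/1)·3 + (2.2/1)·5 + (1/1)·6 + (3.4/1)·0 = 21.8 cfs.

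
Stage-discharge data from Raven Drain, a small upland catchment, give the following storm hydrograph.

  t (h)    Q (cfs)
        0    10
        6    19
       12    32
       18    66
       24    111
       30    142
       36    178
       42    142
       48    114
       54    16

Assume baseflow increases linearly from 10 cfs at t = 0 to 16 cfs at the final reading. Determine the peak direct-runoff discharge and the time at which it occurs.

Subtracting baseflow gives direct-runoff ordinates: 0.00, 8.33, 20.67, 54.00, 98.33, 128.67, 164.00, 127.33, 98.67, 0.00 cfs.
The maximum is 164.00 cfs, occurring at the reading for t = 36 h.

Q_p = 164.00 cfs at t = 36 h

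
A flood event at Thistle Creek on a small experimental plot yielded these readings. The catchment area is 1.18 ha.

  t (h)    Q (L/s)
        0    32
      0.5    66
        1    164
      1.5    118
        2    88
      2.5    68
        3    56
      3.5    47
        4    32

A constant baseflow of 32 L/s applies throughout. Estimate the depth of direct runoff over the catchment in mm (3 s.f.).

d ≈ 58.4 mm

Direct runoff: 0.0, 34.0, 132.0, 86.0, 56.0, 36.0, 24.0, 15.0, 0.0 L/s; ΣQ_DR = 383.0 L/s.
V = ΣQ_DR · Δt = 383.0 × 1800 s = 6.894 × 10^5 L.
Over A = 1.18 ha, depth = V / A = 58.4 mm.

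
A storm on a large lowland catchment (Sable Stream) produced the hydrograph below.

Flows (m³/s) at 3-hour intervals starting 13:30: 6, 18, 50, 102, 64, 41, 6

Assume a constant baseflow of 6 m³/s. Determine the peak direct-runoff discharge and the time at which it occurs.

Subtracting baseflow gives direct-runoff ordinates: 0.0, 12.0, 44.0, 96.0, 58.0, 35.0, 0.0 m³/s.
The maximum is 96.0 m³/s, occurring at the reading for t = 22:30.

Q_p = 96.0 m³/s at t = 22:30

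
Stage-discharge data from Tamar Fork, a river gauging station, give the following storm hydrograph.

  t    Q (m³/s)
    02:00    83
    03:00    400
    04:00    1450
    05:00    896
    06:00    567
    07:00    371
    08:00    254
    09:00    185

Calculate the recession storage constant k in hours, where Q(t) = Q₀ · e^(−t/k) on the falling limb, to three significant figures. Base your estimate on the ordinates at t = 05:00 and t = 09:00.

On the falling limb, Q drops from 896 to 185 m³/s between t = 05:00 and t = 09:00 (Δt = 4 h).
k = −Δt / ln(Q₂/Q₁) = −4 / ln(185/896) = 2.54 h.

k ≈ 2.54 h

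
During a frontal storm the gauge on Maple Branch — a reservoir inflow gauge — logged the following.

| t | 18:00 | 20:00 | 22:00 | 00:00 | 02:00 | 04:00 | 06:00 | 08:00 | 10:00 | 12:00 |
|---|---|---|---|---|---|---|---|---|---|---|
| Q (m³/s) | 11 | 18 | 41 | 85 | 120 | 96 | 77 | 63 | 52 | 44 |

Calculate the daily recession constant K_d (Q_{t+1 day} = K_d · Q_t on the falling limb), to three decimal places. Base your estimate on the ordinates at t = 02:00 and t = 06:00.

K_d ≈ 0.070

Between t = 02:00 and t = 06:00 the flow falls from 120 to 77 m³/s over 2×2 h = 4 h.
Per-interval ratio K = (77/120)^(1/2) = 0.8010; K_d = K^(24/2) = 0.070.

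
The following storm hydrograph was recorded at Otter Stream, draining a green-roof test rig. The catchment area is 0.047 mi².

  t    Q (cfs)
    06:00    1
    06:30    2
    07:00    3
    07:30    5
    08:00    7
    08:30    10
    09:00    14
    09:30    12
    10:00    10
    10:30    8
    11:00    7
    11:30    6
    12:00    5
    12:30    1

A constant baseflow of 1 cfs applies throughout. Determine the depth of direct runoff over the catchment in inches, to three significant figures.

d ≈ 1.27 in

Direct runoff: 0.0, 1.0, 2.0, 4.0, 6.0, 9.0, 13.0, 11.0, 9.0, 7.0, 6.0, 5.0, 4.0, 0.0 cfs; ΣQ_DR = 77.00 cfs.
V = ΣQ_DR · Δt = 77.00 × 1800 s = 1.386 × 10^5 ft³.
Over A = 0.047 mi², depth = V / A = 1.27 in.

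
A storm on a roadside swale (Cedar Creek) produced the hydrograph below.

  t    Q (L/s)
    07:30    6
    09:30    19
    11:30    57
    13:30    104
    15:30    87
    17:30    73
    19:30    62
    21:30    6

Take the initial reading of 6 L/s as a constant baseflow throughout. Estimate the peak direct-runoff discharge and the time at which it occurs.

Subtracting baseflow gives direct-runoff ordinates: 0.0, 13.0, 51.0, 98.0, 81.0, 67.0, 56.0, 0.0 L/s.
The maximum is 98.0 L/s, occurring at the reading for t = 13:30.

Q_p = 98.0 L/s at t = 13:30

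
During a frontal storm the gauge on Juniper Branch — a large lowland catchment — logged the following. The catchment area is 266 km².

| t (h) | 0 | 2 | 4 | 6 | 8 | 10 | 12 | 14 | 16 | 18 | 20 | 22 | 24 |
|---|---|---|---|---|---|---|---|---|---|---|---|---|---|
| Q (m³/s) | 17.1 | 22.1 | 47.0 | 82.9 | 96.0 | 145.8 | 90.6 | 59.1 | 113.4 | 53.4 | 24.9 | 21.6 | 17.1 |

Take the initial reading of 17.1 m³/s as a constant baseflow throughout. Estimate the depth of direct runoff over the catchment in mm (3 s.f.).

d ≈ 15.4 mm

Direct runoff: 0.0, 5.0, 29.9, 65.8, 78.9, 128.7, 73.5, 42.0, 96.3, 36.3, 7.8, 4.5, 0.0 m³/s; ΣQ_DR = 568.7 m³/s.
V = ΣQ_DR · Δt = 568.7 × 7200 s = 4.095 × 10^6 m³.
Over A = 266 km², depth = V / A = 15.4 mm.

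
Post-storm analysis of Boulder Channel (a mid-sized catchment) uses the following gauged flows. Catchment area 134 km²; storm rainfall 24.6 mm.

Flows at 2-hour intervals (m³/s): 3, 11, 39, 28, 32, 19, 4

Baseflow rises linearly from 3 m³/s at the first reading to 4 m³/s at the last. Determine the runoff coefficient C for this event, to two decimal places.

C ≈ 0.24

ΣQ_DR = 111.5 m³/s; V = ΣQ_DR·Δt = 8.028 × 10^5 m³.
Runoff depth d = V / A = 5.991 mm.
C = d / P = 5.991 / 24.6 = 0.24.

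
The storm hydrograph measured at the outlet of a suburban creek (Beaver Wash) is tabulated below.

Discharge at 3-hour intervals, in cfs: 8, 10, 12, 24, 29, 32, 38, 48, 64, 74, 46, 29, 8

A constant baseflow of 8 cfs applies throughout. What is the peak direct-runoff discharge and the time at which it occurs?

Subtracting baseflow gives direct-runoff ordinates: 0.0, 2.0, 4.0, 16.0, 21.0, 24.0, 30.0, 40.0, 56.0, 66.0, 38.0, 21.0, 0.0 cfs.
The maximum is 66.0 cfs, occurring at the reading for t = 27 h.

Q_p = 66.0 cfs at t = 27 h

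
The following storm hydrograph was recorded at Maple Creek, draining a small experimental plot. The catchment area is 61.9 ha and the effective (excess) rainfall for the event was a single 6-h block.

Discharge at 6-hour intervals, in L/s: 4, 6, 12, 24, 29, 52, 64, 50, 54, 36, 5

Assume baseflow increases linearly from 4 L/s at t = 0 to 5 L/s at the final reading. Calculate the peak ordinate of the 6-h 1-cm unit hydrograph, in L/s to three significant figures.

U_p ≈ 59.4 L/s

Direct runoff: 0.00, 1.90, 7.80, 19.70, 24.60, 47.50, 59.40, 45.30, 49.20, 31.10, 0.00 L/s; ΣQ_DR = 286.5 L/s, peak = 59.40 L/s.
Runoff depth d = ΣQ_DR·Δt / A = 286.5 × 21600 / (61.9 ha) = 9.997 mm.
The 1-cm UH is the DRH scaled by (10 mm)/d, so U_p = 59.40 × 10/9.997 = 59.4 L/s.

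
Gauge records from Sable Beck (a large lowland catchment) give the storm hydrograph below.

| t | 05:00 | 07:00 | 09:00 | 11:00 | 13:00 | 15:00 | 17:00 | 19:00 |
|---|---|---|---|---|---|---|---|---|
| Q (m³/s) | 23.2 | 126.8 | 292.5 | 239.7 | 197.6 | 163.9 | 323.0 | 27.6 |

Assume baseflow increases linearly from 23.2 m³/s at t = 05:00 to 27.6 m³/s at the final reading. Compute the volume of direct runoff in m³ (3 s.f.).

V ≈ 8.58 × 10^6 m³

Direct-runoff ordinates (Q − Q_b): 0.00, 102.97, 268.04, 214.61, 171.89, 137.56, 296.03, 0.00 m³/s.
ΣQ_DR = 1191 m³/s.
With Δt = 2 h = 7200 s, V = ΣQ_DR · Δt = 1191 × 7200 = 8.58 × 10^6 m³.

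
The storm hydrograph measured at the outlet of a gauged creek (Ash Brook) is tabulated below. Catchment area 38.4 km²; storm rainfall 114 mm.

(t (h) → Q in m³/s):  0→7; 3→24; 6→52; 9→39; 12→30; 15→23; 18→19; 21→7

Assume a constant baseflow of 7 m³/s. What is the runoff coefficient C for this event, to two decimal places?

C ≈ 0.36

ΣQ_DR = 145.0 m³/s; V = ΣQ_DR·Δt = 1.566 × 10^6 m³.
Runoff depth d = V / A = 40.78 mm.
C = d / P = 40.78 / 114 = 0.36.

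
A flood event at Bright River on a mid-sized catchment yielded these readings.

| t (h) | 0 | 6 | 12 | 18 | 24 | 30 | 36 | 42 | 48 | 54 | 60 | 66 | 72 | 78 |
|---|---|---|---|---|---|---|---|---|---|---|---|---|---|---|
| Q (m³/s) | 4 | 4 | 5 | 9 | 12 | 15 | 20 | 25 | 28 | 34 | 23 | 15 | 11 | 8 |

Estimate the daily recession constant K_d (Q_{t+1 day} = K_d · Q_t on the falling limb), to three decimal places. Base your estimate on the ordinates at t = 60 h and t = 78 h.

Between t = 60 h and t = 78 h the flow falls from 23 to 8 m³/s over 3×6 h = 18 h.
Per-interval ratio K = (8/23)^(1/3) = 0.7033; K_d = K^(24/6) = 0.245.

K_d ≈ 0.245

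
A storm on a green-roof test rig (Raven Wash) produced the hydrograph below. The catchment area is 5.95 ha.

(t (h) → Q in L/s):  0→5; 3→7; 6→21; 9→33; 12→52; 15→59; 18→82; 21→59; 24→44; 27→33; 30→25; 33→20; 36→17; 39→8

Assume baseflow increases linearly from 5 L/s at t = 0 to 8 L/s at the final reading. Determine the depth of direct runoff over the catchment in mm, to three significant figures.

Direct runoff: 0.00, 1.77, 15.54, 27.31, 46.08, 52.85, 75.62, 52.38, 37.15, 25.92, 17.69, 12.46, 9.23, 0.00 L/s; ΣQ_DR = 374.0 L/s.
V = ΣQ_DR · Δt = 374.0 × 10800 s = 4.039 × 10^6 L.
Over A = 5.95 ha, depth = V / A = 67.9 mm.

d ≈ 67.9 mm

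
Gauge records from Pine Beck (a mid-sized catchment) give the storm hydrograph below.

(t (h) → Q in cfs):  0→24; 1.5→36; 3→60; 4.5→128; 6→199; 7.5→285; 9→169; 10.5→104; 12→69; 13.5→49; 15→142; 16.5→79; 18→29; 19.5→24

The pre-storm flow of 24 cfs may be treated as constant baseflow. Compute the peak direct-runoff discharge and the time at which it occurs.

Q_p = 261.0 cfs at t = 7.5 h

Subtracting baseflow gives direct-runoff ordinates: 0.0, 12.0, 36.0, 104.0, 175.0, 261.0, 145.0, 80.0, 45.0, 25.0, 118.0, 55.0, 5.0, 0.0 cfs.
The maximum is 261.0 cfs, occurring at the reading for t = 7.5 h.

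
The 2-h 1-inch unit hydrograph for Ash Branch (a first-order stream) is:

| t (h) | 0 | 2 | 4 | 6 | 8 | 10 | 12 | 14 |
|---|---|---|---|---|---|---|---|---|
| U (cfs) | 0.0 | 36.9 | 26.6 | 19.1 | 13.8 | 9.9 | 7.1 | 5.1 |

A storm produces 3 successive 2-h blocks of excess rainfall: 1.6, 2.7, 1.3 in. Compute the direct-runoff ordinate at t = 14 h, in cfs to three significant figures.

By discrete convolution, Q_j = Σ (P_i / 1 in) · U_{j−i}.
At t = 14 h (j=7): Q = (1.6/1)·5.1 + (2.7/1)·7.1 + (1.3/1)·9.9 = 40.2 cfs.

Q ≈ 40.2 cfs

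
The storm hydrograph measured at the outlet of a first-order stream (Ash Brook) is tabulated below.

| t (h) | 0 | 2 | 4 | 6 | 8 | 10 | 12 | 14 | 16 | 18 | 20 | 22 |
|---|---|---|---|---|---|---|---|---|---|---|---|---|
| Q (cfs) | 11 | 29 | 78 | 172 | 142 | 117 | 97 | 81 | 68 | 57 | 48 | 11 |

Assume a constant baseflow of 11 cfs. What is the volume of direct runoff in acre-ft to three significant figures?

V ≈ 129 acre-ft

Direct-runoff ordinates (Q − Q_b): 0.0, 18.0, 67.0, 161.0, 131.0, 106.0, 86.0, 70.0, 57.0, 46.0, 37.0, 0.0 cfs.
ΣQ_DR = 779.0 cfs.
With Δt = 2 h = 7200 s, V = ΣQ_DR · Δt = 779.0 × 7200 = 5.61 × 10^6 ft³ = 129 acre-ft.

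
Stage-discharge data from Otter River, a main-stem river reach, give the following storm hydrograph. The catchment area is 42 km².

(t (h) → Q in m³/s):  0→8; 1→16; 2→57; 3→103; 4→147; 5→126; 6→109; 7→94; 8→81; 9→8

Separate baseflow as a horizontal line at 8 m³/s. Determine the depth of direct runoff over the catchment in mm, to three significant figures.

d ≈ 57.3 mm

Direct runoff: 0.0, 8.0, 49.0, 95.0, 139.0, 118.0, 101.0, 86.0, 73.0, 0.0 m³/s; ΣQ_DR = 669.0 m³/s.
V = ΣQ_DR · Δt = 669.0 × 3600 s = 2.408 × 10^6 m³.
Over A = 42 km², depth = V / A = 57.3 mm.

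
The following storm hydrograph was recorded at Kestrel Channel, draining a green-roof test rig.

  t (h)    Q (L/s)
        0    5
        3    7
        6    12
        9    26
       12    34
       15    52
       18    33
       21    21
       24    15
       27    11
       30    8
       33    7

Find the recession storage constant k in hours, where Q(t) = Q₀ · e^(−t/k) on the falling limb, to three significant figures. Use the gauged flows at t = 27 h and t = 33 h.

k ≈ 13.3 h

On the falling limb, Q drops from 11 to 7 L/s between t = 27 h and t = 33 h (Δt = 6 h).
k = −Δt / ln(Q₂/Q₁) = −6 / ln(7/11) = 13.3 h.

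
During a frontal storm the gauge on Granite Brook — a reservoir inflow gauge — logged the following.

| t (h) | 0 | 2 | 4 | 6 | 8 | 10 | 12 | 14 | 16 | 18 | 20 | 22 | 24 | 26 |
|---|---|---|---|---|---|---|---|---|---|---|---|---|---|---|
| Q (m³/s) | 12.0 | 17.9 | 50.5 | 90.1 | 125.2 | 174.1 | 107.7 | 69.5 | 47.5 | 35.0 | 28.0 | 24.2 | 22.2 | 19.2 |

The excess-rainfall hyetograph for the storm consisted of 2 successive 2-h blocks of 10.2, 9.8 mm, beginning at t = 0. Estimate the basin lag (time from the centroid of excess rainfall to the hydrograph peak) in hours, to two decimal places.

Centroid of excess rainfall: t_c = Σ P_i·t̄_i / ΣP_i = 1.9800 h (block centres at 1, 3 h).
Hydrograph peak occurs at t = 10 h, so basin lag t_L = 10 − 1.9800 = 8.02 h.

t_L ≈ 8.02 h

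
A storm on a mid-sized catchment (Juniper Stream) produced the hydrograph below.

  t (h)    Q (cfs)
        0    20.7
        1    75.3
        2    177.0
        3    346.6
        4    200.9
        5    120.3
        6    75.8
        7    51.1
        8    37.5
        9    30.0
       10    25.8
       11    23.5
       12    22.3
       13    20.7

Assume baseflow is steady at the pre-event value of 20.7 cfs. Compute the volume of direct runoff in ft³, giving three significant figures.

Direct-runoff ordinates (Q − Q_b): 0.0, 54.6, 156.3, 325.9, 180.2, 99.6, 55.1, 30.4, 16.8, 9.3, 5.1, 2.8, 1.6, 0.0 cfs.
ΣQ_DR = 937.7 cfs.
With Δt = 1 h = 3600 s, V = ΣQ_DR · Δt = 937.7 × 3600 = 3.38 × 10^6 ft³.

V ≈ 3.38 × 10^6 ft³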